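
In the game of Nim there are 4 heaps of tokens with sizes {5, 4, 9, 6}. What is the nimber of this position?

Nim-sum: 5 ^ 4 ^ 9 ^ 6 = 14.

14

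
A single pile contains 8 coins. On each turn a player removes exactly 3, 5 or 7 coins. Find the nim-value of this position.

Compute g(0), g(1), … for moves {3, 5, 7}:
g(0) = mex{} = 0
g(1) = mex{} = 0
g(2) = mex{} = 0
g(3) = mex{0} = 1
g(4) = mex{0} = 1
g(5) = mex{0} = 1
g(6) = mex{0,1} = 2
g(7) = mex{0,1} = 2
g(8) = mex{0,1} = 2
So g(8) = 2.

2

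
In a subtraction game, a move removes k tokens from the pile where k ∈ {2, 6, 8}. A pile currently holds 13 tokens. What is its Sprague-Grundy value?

2

Build the Grundy sequence with g(k) = mex{g(k−s) : s ∈ {2, 6, 8}, s ≤ k}:
k:     0  1  2  3  4  5  6  7  8  9 10 11 12 13
g(k):  0  0  1  1  0  0  1  1  2  2  3  3  2  2
So g(13) = 2.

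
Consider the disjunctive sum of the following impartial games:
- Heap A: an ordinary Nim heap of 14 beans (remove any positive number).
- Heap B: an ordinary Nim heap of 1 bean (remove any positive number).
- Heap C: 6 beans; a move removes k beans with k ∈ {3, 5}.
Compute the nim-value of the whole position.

13

Heap A is a plain Nim heap of size 14, so its Grundy value is 14.
Heap B is a plain Nim heap of size 1, so its Grundy value is 1.
Grundy values for heap C (subtraction set {3, 5}):
k:     0  1  2  3  4  5  6
g(k):  0  0  0  1  1  1  2
So g(6) = 2.
The value of a disjunctive sum is the nim-sum of the parts.
Combined value = 14 ⊕ 1 ⊕ 2 = 13.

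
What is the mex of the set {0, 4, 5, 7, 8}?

1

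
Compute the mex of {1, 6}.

0

0 is not in the set, so the mex is 0.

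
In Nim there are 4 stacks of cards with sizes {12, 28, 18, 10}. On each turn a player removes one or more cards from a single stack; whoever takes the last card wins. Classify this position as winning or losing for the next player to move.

Winning position

Write each in binary and XOR column by column:
  01100  (12)
  11100  (28)
  10010  (18)
  01010  (10)
  -----
  01000  (8)
The nim-sum is 8 ≠ 0, so this is an N-position: the player to move can win.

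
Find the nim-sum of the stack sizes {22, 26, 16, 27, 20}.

19

Nim-sum: 22 ⊕ 26 ⊕ 16 ⊕ 27 ⊕ 20 = 19.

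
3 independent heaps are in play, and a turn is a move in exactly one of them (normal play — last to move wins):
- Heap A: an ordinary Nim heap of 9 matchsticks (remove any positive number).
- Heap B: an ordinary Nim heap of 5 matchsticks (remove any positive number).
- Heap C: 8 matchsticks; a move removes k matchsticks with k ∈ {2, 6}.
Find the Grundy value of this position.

Heap A is a plain Nim heap of size 9, so its Grundy value is 9.
Heap B is a plain Nim heap of size 5, so its Grundy value is 5.
Build the Grundy sequence for heap C with g(k) = mex{g(k−s) : s ∈ {2, 6}, s ≤ k}:
k:     0  1  2  3  4  5  6  7  8
g(k):  0  0  1  1  0  0  1  1  0
So g(8) = 0.
By the Sprague-Grundy theorem, the Grundy value of a sum of independent games is the XOR of the component values.
Combined value = 9 XOR 5 XOR 0 = 12.

12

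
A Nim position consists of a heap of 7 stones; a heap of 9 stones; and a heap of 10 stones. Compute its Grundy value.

4

In binary:
  0111  (7)
  1001  (9)
  1010  (10)
  ----
  0100  (4)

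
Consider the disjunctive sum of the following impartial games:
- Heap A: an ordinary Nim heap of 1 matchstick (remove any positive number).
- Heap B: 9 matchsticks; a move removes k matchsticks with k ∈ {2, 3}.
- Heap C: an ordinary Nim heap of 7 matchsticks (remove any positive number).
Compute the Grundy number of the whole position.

4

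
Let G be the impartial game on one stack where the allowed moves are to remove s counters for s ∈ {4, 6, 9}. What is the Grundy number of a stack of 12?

3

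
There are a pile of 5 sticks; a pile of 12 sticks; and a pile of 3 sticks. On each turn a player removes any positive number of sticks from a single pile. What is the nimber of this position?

10

Compute the nim-sum pairwise:
5 ⊕ 12 = 9
9 ⊕ 3 = 10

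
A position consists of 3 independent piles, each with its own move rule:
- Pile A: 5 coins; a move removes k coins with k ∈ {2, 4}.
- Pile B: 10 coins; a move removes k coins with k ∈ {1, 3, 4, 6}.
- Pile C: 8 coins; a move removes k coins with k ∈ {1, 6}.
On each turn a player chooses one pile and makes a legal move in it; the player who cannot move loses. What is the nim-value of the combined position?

2

Build the Grundy sequence for pile A with g(k) = mex{g(k−s) : s ∈ {2, 4}, s ≤ k}:
k:     0  1  2  3  4  5
g(k):  0  0  1  1  2  2
So g(5) = 2.
Grundy values for pile B (subtraction set {1, 3, 4, 6}):
k:     0  1  2  3  4  5  6  7  8  9 10
g(k):  0  1  0  1  2  3  2  0  1  0  1
So g(10) = 1.
For pile C, compute g(0), g(1), … with moves {1, 6}:
g(0) = mex{} = 0
g(1) = mex{0} = 1
g(2) = mex{1} = 0
g(3) = mex{0} = 1
g(4) = mex{1} = 0
g(5) = mex{0} = 1
g(6) = mex{0,1} = 2
g(7) = mex{1,2} = 0
g(8) = mex{0} = 1
So g(8) = 1.
The value of a disjunctive sum is the nim-sum of the parts.
Combined value = 2 ⊕ 1 ⊕ 1 = 2.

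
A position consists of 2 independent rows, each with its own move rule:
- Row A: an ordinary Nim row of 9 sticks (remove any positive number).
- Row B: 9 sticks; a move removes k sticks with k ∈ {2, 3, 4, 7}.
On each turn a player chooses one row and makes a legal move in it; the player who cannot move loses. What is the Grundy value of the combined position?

13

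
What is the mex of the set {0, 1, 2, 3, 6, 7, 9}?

The values 0, 1, 2, 3 are all present; 4 is the first non-negative integer missing from the set.

4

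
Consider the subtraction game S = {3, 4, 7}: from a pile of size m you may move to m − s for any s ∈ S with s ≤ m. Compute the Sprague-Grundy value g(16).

2

Compute g(0), g(1), … for moves {3, 4, 7}:
k:     0  1  2  3  4  5  6  7  8  9 10 11 12 13 14 15 16
g(k):  0  0  0  1  1  1  2  2  2  3  0  0  0  1  1  1  2
So g(16) = 2.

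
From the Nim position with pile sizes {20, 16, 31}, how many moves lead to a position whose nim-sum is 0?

Nim-sum: 20 ⊕ 16 ⊕ 31 = 27.
The overall nim-sum is X = 27. A pile of size p has a winning move iff p XOR X < p (reduce it to p XOR X).
  20: 20 XOR 27 = 15 < 20 — winning move (to 15).
  16: 16 XOR 27 = 11 < 16 — winning move (to 11).
  31: 31 XOR 27 = 4 < 31 — winning move (to 4).
That gives 3 winning moves.

3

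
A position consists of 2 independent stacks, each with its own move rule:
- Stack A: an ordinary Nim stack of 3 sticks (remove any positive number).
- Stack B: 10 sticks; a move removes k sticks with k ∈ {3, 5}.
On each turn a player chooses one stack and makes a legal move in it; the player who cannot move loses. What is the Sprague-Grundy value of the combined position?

3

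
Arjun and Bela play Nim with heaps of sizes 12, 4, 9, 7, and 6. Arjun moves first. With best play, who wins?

Bela wins

Write each in binary and XOR column by column:
  1100  (12)
  0100  (4)
  1001  (9)
  0111  (7)
  0110  (6)
  ----
  0000  (0)
The nim-sum is 0, so this is a P-position: the player to move is in a losing position under optimal play; Arjun is about to move from it and so loses — Bela wins.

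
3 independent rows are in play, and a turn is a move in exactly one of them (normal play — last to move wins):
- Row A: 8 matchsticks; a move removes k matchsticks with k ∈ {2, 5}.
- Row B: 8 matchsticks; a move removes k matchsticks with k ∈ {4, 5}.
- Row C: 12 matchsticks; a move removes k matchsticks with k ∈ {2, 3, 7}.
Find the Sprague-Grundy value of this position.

3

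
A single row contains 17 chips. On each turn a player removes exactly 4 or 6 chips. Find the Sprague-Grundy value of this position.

1

Grundy values for subtraction set {4, 6}:
k:     0  1  2  3  4  5  6  7  8  9 10 11 12 13 14 15 16 17
g(k):  0  0  0  0  1  1  1  1  2  2  0  0  0  0  1  1  1  1
So g(17) = 1.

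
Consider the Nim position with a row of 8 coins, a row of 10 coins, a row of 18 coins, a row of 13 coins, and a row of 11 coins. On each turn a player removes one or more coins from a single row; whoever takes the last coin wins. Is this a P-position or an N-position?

N-position

Compute the nim-sum pairwise:
8 ^ 10 = 2
2 ^ 18 = 16
16 ^ 13 = 29
29 ^ 11 = 22
The nim-sum is 22 ≠ 0, so this is an N-position: the player to move can win.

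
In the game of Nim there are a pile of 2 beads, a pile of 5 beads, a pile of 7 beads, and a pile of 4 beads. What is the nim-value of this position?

Nim-sum: 2 ^ 5 ^ 7 ^ 4 = 4.

4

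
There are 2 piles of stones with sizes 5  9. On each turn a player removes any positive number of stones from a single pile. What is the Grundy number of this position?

12

Nim-sum: 5 ^ 9 = 12.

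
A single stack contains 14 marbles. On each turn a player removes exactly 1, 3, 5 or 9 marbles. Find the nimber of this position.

Grundy values for subtraction set {1, 3, 5, 9}:
g(0) = mex{} = 0
g(1) = mex{0} = 1
g(2) = mex{1} = 0
g(3) = mex{0} = 1
g(4) = mex{1} = 0
g(5) = mex{0} = 1
g(6) = mex{1} = 0
g(7) = mex{0} = 1
g(8) = mex{1} = 0
g(9) = mex{0} = 1
g(10) = mex{1} = 0
g(11) = mex{0} = 1
g(12) = mex{1} = 0
g(13) = mex{0} = 1
g(14) = mex{1} = 0
So g(14) = 0.

0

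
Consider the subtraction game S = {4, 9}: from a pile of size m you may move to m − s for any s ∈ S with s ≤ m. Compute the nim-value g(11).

Build the Grundy sequence with g(k) = mex{g(k−s) : s ∈ {4, 9}, s ≤ k}:
k:     0  1  2  3  4  5  6  7  8  9 10 11
g(k):  0  0  0  0  1  1  1  1  0  2  2  2
So g(11) = 2.

2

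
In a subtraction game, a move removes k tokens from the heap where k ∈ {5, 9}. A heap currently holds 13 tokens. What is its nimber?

2

Grundy values for subtraction set {5, 9}:
k:     0  1  2  3  4  5  6  7  8  9 10 11 12 13
g(k):  0  0  0  0  0  1  1  1  1  1  2  2  2  2
So g(13) = 2.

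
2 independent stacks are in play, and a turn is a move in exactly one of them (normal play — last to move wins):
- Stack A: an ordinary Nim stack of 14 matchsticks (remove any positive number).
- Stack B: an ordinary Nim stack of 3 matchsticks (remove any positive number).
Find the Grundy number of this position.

Stack A is a plain Nim stack of size 14, so its Grundy value is 14.
Stack B is a plain Nim stack of size 3, so its Grundy value is 3.
The value of a disjunctive sum is the nim-sum of the parts.
Combined value = 14 ⊕ 3 = 13.

13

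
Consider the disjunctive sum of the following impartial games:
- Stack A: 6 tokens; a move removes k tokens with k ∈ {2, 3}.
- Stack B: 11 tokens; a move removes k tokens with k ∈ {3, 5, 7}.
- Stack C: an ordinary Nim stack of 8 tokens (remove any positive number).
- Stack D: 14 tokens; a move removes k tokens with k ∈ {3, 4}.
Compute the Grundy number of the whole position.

8

Build the Grundy sequence for stack A with g(k) = mex{g(k−s) : s ∈ {2, 3}, s ≤ k}:
g(0) = mex{} = 0
g(1) = mex{} = 0
g(2) = mex{0} = 1
g(3) = mex{0} = 1
g(4) = mex{0,1} = 2
g(5) = mex{1} = 0
g(6) = mex{1,2} = 0
So g(6) = 0.
For stack B, compute g(0), g(1), … with moves {3, 5, 7}:
k:     0  1  2  3  4  5  6  7  8  9 10 11
g(k):  0  0  0  1  1  1  2  2  2  3  0  0
So g(11) = 0.
Stack C is a plain Nim stack of size 8, so its Grundy value is 8.
Build the Grundy sequence for stack D with g(k) = mex{g(k−s) : s ∈ {3, 4}, s ≤ k}:
g(0) = mex{} = 0
g(1) = mex{} = 0
g(2) = mex{} = 0
g(3) = mex{0} = 1
g(4) = mex{0} = 1
g(5) = mex{0} = 1
g(6) = mex{0,1} = 2
g(7) = mex{1} = 0
g(8) = mex{1} = 0
g(9) = mex{1,2} = 0
g(10) = mex{0,2} = 1
g(11) = mex{0} = 1
g(12) = mex{0} = 1
g(13) = mex{0,1} = 2
g(14) = mex{1} = 0
So g(14) = 0.
By the Sprague-Grundy theorem, the Grundy value of a sum of independent games is the XOR of the component values.
Combined value = 0 ⊕ 0 ⊕ 8 ⊕ 0 = 8.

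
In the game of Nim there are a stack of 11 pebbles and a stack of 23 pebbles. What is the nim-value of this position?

28

Nim-sum: 11 ⊕ 23 = 28.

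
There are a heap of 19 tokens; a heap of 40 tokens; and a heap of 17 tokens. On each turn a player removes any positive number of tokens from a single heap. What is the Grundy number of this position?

42

Write each in binary and XOR column by column:
  010011  (19)
  101000  (40)
  010001  (17)
  ------
  101010  (42)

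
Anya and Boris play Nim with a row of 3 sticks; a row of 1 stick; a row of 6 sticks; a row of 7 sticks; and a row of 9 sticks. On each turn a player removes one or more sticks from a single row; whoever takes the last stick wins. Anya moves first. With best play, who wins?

Anya wins

Compute the nim-sum pairwise:
3 XOR 1 = 2
2 XOR 6 = 4
4 XOR 7 = 3
3 XOR 9 = 10
The nim-sum is 10 ≠ 0, so this is an N-position: the player to move can win; Anya has a winning move.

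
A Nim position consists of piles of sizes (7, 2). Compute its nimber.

In binary:
  111  (7)
  010  (2)
  ---
  101  (5)

5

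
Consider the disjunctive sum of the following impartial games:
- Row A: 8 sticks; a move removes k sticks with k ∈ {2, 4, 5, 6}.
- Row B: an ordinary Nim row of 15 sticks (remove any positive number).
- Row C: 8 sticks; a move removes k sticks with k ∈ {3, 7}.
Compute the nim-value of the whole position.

Grundy values for row A (subtraction set {2, 4, 5, 6}):
g(0) = mex{} = 0
g(1) = mex{} = 0
g(2) = mex{0} = 1
g(3) = mex{0} = 1
g(4) = mex{0,1} = 2
g(5) = mex{0,1} = 2
g(6) = mex{0,1,2} = 3
g(7) = mex{0,1,2} = 3
g(8) = mex{1,2,3} = 0
So g(8) = 0.
Row B is a plain Nim row of size 15, so its Grundy value is 15.
Build the Grundy sequence for row C with g(k) = mex{g(k−s) : s ∈ {3, 7}, s ≤ k}:
g(0) = mex{} = 0
g(1) = mex{} = 0
g(2) = mex{} = 0
g(3) = mex{0} = 1
g(4) = mex{0} = 1
g(5) = mex{0} = 1
g(6) = mex{1} = 0
g(7) = mex{0,1} = 2
g(8) = mex{0,1} = 2
So g(8) = 2.
By the Sprague-Grundy theorem, the Grundy value of a sum of independent games is the XOR of the component values.
Combined value = 0 ⊕ 15 ⊕ 2 = 13.

13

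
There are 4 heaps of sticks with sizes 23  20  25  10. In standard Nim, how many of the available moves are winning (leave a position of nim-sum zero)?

3

Compute the nim-sum pairwise:
23 ⊕ 20 = 3
3 ⊕ 25 = 26
26 ⊕ 10 = 16
The overall nim-sum is X = 16. A heap of size p has a winning move iff p XOR X < p (reduce it to p XOR X).
  23: 23 XOR 16 = 7 < 23 — winning move (to 7).
  20: 20 XOR 16 = 4 < 20 — winning move (to 4).
  25: 25 XOR 16 = 9 < 25 — winning move (to 9).
  10: 10 XOR 16 = 26 ≥ 10 — no move.
That gives 3 winning moves.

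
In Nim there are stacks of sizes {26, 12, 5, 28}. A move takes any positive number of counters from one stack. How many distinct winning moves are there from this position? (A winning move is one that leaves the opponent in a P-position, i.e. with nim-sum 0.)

3

In binary:
  11010  (26)
  01100  (12)
  00101  (5)
  11100  (28)
  -----
  01111  (15)
The overall nim-sum is X = 15. A stack of size p has a winning move iff p XOR X < p (reduce it to p XOR X).
  26: 26 XOR 15 = 21 < 26 — winning move (to 21).
  12: 12 XOR 15 = 3 < 12 — winning move (to 3).
  5: 5 XOR 15 = 10 ≥ 5 — no move.
  28: 28 XOR 15 = 19 < 28 — winning move (to 19).
That gives 3 winning moves.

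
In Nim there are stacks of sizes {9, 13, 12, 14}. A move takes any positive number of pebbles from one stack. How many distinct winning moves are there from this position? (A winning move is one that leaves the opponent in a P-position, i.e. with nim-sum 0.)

Write each in binary and XOR column by column:
  1001  (9)
  1101  (13)
  1100  (12)
  1110  (14)
  ----
  0110  (6)
The overall nim-sum is X = 6. A stack of size p has a winning move iff p XOR X < p (reduce it to p XOR X).
  9: 9 XOR 6 = 15 ≥ 9 — no move.
  13: 13 XOR 6 = 11 < 13 — winning move (to 11).
  12: 12 XOR 6 = 10 < 12 — winning move (to 10).
  14: 14 XOR 6 = 8 < 14 — winning move (to 8).
That gives 3 winning moves.

3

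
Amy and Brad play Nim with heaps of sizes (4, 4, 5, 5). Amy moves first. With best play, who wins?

Brad wins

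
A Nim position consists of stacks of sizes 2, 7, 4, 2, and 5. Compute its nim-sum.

Nim-sum: 2 XOR 7 XOR 4 XOR 2 XOR 5 = 6.

6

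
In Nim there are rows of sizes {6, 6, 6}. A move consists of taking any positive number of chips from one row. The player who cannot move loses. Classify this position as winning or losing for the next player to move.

Winning position

In binary:
  110  (6)
  110  (6)
  110  (6)
  ---
  110  (6)
The nim-sum is 6 ≠ 0, so this is an N-position: the player to move can win.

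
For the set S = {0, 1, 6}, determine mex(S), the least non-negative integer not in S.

The values 0, 1 are all present; 2 is the first non-negative integer missing from the set.

2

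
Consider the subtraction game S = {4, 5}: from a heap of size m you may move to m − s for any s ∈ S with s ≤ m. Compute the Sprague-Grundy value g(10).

0

Build the Grundy sequence with g(k) = mex{g(k−s) : s ∈ {4, 5}, s ≤ k}:
k:     0  1  2  3  4  5  6  7  8  9 10
g(k):  0  0  0  0  1  1  1  1  2  0  0
So g(10) = 0.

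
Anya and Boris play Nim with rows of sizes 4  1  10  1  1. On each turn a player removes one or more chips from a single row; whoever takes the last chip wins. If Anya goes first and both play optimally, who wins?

Anya wins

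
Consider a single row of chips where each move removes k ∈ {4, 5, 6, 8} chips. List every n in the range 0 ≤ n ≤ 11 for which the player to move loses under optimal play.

Grundy values for subtraction set {4, 5, 6, 8}:
k:     0  1  2  3  4  5  6  7  8  9 10 11
g(k):  0  0  0  0  1  1  1  1  2  2  2  2
The P-positions (g = 0) in 0..11 are 0, 1, 2, 3.

0, 1, 2, 3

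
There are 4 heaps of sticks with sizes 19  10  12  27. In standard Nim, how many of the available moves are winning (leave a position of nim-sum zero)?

Nim-sum: 19 ^ 10 ^ 12 ^ 27 = 14.
The overall nim-sum is X = 14. A heap of size p has a winning move iff p XOR X < p (reduce it to p XOR X).
  19: 19 XOR 14 = 29 ≥ 19 — no move.
  10: 10 XOR 14 = 4 < 10 — winning move (to 4).
  12: 12 XOR 14 = 2 < 12 — winning move (to 2).
  27: 27 XOR 14 = 21 < 27 — winning move (to 21).
That gives 3 winning moves.

3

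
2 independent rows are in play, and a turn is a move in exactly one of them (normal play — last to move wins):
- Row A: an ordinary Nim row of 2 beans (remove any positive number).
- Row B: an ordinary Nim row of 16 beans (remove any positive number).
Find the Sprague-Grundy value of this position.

18

Row A is a plain Nim row of size 2, so its Grundy value is 2.
Row B is a plain Nim row of size 16, so its Grundy value is 16.
The value of a disjunctive sum is the nim-sum of the parts.
Combined value = 2 XOR 16 = 18.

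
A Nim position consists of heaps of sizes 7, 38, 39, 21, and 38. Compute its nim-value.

53

Compute the nim-sum pairwise:
7 ^ 38 = 33
33 ^ 39 = 6
6 ^ 21 = 19
19 ^ 38 = 53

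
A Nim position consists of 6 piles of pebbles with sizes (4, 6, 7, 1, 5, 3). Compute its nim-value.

2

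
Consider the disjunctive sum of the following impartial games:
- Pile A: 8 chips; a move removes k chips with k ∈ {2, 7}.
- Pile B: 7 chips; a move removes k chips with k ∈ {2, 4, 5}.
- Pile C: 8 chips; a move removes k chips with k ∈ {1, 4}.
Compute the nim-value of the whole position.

3

Build the Grundy sequence for pile A with g(k) = mex{g(k−s) : s ∈ {2, 7}, s ≤ k}:
g(0) = mex{} = 0
g(1) = mex{} = 0
g(2) = mex{0} = 1
g(3) = mex{0} = 1
g(4) = mex{1} = 0
g(5) = mex{1} = 0
g(6) = mex{0} = 1
g(7) = mex{0} = 1
g(8) = mex{0,1} = 2
So g(8) = 2.
Build the Grundy sequence for pile B with g(k) = mex{g(k−s) : s ∈ {2, 4, 5}, s ≤ k}:
k:     0  1  2  3  4  5  6  7
g(k):  0  0  1  1  2  2  3  0
So g(7) = 0.
Grundy values for pile C (subtraction set {1, 4}):
g(0) = mex{} = 0
g(1) = mex{0} = 1
g(2) = mex{1} = 0
g(3) = mex{0} = 1
g(4) = mex{0,1} = 2
g(5) = mex{1,2} = 0
g(6) = mex{0} = 1
g(7) = mex{1} = 0
g(8) = mex{0,2} = 1
So g(8) = 1.
The value of a disjunctive sum is the nim-sum of the parts.
Combined value = 2 ⊕ 0 ⊕ 1 = 3.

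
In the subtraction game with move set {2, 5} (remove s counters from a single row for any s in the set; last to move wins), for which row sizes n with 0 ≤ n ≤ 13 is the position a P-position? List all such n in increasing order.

0, 1, 4, 7, 8, 11

Grundy values for subtraction set {2, 5}:
k:     0  1  2  3  4  5  6  7  8  9 10 11 12 13
g(k):  0  0  1  1  0  2  1  0  0  1  1  0  2  1
The P-positions (g = 0) in 0..13 are 0, 1, 4, 7, 8, 11.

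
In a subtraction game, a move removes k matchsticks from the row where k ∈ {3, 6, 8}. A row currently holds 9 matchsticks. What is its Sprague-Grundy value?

Grundy values for subtraction set {3, 6, 8}:
k:     0  1  2  3  4  5  6  7  8  9
g(k):  0  0  0  1  1  1  2  2  2  3
So g(9) = 3.

3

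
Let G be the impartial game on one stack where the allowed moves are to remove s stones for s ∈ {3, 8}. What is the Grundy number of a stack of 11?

Grundy values for subtraction set {3, 8}:
k:     0  1  2  3  4  5  6  7  8  9 10 11
g(k):  0  0  0  1  1  1  0  0  2  1  1  0
So g(11) = 0.

0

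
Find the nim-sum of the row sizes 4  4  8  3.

11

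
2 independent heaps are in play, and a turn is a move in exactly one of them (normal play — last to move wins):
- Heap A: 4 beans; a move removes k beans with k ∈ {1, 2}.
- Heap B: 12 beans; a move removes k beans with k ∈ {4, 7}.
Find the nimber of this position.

Build the Grundy sequence for heap A with g(k) = mex{g(k−s) : s ∈ {1, 2}, s ≤ k}:
k:     0  1  2  3  4
g(k):  0  1  2  0  1
So g(4) = 1.
For heap B, compute g(0), g(1), … with moves {4, 7}:
k:     0  1  2  3  4  5  6  7  8  9 10 11 12
g(k):  0  0  0  0  1  1  1  1  2  2  2  0  0
So g(12) = 0.
The value of a disjunctive sum is the nim-sum of the parts.
Combined value = 1 ⊕ 0 = 1.

1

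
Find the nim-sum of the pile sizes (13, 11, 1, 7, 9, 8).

Nim-sum: 13 ^ 11 ^ 1 ^ 7 ^ 9 ^ 8 = 1.

1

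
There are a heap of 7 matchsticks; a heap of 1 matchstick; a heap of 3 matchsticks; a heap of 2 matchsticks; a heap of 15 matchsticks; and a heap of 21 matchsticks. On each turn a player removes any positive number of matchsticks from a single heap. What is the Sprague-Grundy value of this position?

Compute the nim-sum pairwise:
7 ⊕ 1 = 6
6 ⊕ 3 = 5
5 ⊕ 2 = 7
7 ⊕ 15 = 8
8 ⊕ 21 = 29

29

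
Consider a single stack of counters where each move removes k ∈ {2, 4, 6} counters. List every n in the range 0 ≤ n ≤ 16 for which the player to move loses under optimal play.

Grundy values for subtraction set {2, 4, 6}:
k:     0  1  2  3  4  5  6  7  8  9 10 11 12 13 14 15 16
g(k):  0  0  1  1  2  2  3  3  0  0  1  1  2  2  3  3  0
The P-positions (g = 0) in 0..16 are 0, 1, 8, 9, 16.

0, 1, 8, 9, 16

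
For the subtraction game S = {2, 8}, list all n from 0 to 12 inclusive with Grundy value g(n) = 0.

Compute g(0), g(1), … for moves {2, 8}:
k:     0  1  2  3  4  5  6  7  8  9 10 11 12
g(k):  0  0  1  1  0  0  1  1  2  2  0  0  1
The P-positions (g = 0) in 0..12 are 0, 1, 4, 5, 10, 11.

0, 1, 4, 5, 10, 11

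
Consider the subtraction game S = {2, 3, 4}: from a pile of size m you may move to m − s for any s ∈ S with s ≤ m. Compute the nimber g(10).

Build the Grundy sequence with g(k) = mex{g(k−s) : s ∈ {2, 3, 4}, s ≤ k}:
k:     0  1  2  3  4  5  6  7  8  9 10
g(k):  0  0  1  1  2  2  0  0  1  1  2
So g(10) = 2.

2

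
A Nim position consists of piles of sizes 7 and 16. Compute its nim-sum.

In binary:
  00111  (7)
  10000  (16)
  -----
  10111  (23)

23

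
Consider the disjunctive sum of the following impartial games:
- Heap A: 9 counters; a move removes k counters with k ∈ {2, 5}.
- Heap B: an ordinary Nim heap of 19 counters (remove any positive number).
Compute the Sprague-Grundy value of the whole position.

18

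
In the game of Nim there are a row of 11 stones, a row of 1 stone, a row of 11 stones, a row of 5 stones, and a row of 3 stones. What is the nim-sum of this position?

7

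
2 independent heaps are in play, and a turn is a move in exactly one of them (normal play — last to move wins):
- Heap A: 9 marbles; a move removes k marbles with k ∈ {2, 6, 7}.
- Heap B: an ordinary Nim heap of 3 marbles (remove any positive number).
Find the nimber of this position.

3

Grundy values for heap A (subtraction set {2, 6, 7}):
k:     0  1  2  3  4  5  6  7  8  9
g(k):  0  0  1  1  0  0  1  1  2  0
So g(9) = 0.
Heap B is a plain Nim heap of size 3, so its Grundy value is 3.
By the Sprague-Grundy theorem, the Grundy value of a sum of independent games is the XOR of the component values.
Combined value = 0 XOR 3 = 3.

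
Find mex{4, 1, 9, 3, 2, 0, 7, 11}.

The values 0, 1, 2, 3, 4 are all present; 5 is the first non-negative integer missing from the set.

5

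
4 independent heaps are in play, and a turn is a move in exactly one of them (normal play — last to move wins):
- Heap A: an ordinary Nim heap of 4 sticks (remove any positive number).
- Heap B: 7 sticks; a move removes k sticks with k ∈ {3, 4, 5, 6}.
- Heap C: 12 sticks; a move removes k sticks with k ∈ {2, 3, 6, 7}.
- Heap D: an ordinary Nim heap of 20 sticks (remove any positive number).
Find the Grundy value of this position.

Heap A is a plain Nim heap of size 4, so its Grundy value is 4.
Grundy values for heap B (subtraction set {3, 4, 5, 6}):
g(0) = mex{} = 0
g(1) = mex{} = 0
g(2) = mex{} = 0
g(3) = mex{0} = 1
g(4) = mex{0} = 1
g(5) = mex{0} = 1
g(6) = mex{0,1} = 2
g(7) = mex{0,1} = 2
So g(7) = 2.
Grundy values for heap C (subtraction set {2, 3, 6, 7}):
g(0) = mex{} = 0
g(1) = mex{} = 0
g(2) = mex{0} = 1
g(3) = mex{0} = 1
g(4) = mex{0,1} = 2
g(5) = mex{1} = 0
g(6) = mex{0,1,2} = 3
g(7) = mex{0,2} = 1
g(8) = mex{0,1,3} = 2
g(9) = mex{1,3} = 0
g(10) = mex{1,2} = 0
g(11) = mex{0,2} = 1
g(12) = mex{0,3} = 1
So g(12) = 1.
Heap D is a plain Nim heap of size 20, so its Grundy value is 20.
By the Sprague-Grundy theorem, the Grundy value of a sum of independent games is the XOR of the component values.
Combined value = 4 XOR 2 XOR 1 XOR 20 = 19.

19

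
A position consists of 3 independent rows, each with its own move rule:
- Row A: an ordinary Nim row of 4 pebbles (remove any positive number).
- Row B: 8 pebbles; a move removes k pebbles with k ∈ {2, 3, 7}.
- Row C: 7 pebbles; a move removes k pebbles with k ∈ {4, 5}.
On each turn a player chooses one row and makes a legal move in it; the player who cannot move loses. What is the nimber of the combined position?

Row A is a plain Nim row of size 4, so its Grundy value is 4.
For row B, compute g(0), g(1), … with moves {2, 3, 7}:
k:     0  1  2  3  4  5  6  7  8
g(k):  0  0  1  1  2  0  0  1  1
So g(8) = 1.
For row C, compute g(0), g(1), … with moves {4, 5}:
k:     0  1  2  3  4  5  6  7
g(k):  0  0  0  0  1  1  1  1
So g(7) = 1.
By the Sprague-Grundy theorem, the Grundy value of a sum of independent games is the XOR of the component values.
Combined value = 4 XOR 1 XOR 1 = 4.

4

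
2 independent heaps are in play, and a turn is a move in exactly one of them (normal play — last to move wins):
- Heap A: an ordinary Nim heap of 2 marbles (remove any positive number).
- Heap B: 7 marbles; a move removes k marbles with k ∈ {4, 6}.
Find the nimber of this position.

3

Heap A is a plain Nim heap of size 2, so its Grundy value is 2.
Grundy values for heap B (subtraction set {4, 6}):
g(0) = mex{} = 0
g(1) = mex{} = 0
g(2) = mex{} = 0
g(3) = mex{} = 0
g(4) = mex{0} = 1
g(5) = mex{0} = 1
g(6) = mex{0} = 1
g(7) = mex{0} = 1
So g(7) = 1.
The value of a disjunctive sum is the nim-sum of the parts.
Combined value = 2 XOR 1 = 3.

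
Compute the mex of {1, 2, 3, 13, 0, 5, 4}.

6

The values 0, 1, 2, 3, 4, 5 are all present; 6 is the first non-negative integer missing from the set.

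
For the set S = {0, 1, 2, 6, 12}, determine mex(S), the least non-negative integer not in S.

The values 0, 1, 2 are all present; 3 is the first non-negative integer missing from the set.

3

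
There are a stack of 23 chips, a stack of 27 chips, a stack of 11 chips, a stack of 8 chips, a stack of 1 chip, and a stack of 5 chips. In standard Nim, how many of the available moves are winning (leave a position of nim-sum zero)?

3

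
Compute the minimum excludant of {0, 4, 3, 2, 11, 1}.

5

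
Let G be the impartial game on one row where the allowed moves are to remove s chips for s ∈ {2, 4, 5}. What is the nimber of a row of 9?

Build the Grundy sequence with g(k) = mex{g(k−s) : s ∈ {2, 4, 5}, s ≤ k}:
k:     0  1  2  3  4  5  6  7  8  9
g(k):  0  0  1  1  2  2  3  0  0  1
So g(9) = 1.

1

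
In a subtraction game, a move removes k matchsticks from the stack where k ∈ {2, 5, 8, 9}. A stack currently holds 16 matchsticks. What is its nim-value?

Compute g(0), g(1), … for moves {2, 5, 8, 9}:
k:     0  1  2  3  4  5  6  7  8  9 10 11 12 13 14 15 16
g(k):  0  0  1  1  0  2  1  0  2  1  3  0  2  1  0  2  1
So g(16) = 1.

1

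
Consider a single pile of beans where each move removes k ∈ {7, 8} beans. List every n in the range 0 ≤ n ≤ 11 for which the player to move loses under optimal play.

Build the Grundy sequence with g(k) = mex{g(k−s) : s ∈ {7, 8}, s ≤ k}:
k:     0  1  2  3  4  5  6  7  8  9 10 11
g(k):  0  0  0  0  0  0  0  1  1  1  1  1
The P-positions (g = 0) in 0..11 are 0, 1, 2, 3, 4, 5, 6.

0, 1, 2, 3, 4, 5, 6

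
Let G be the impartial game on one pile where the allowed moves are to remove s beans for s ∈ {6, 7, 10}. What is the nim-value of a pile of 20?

Compute g(0), g(1), … for moves {6, 7, 10}:
k:     0  1  2  3  4  5  6  7  8  9 10 11 12 13 14 15 16 17 18 19 20
g(k):  0  0  0  0  0  0  1  1  1  1  1  1  2  2  2  2  0  0  0  0  0
So g(20) = 0.

0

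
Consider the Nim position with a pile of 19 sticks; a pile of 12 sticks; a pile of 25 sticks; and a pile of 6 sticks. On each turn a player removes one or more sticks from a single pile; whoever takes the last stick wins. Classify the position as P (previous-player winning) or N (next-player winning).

Compute the nim-sum pairwise:
19 XOR 12 = 31
31 XOR 25 = 6
6 XOR 6 = 0
The nim-sum is 0, so this is a P-position: the player to move is in a losing position under optimal play.

P-position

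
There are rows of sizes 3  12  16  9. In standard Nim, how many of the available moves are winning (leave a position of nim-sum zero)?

1

Nim-sum: 3 ⊕ 12 ⊕ 16 ⊕ 9 = 22.
The overall nim-sum is X = 22. A row of size p has a winning move iff p XOR X < p (reduce it to p XOR X).
  3: 3 XOR 22 = 21 ≥ 3 — no move.
  12: 12 XOR 22 = 26 ≥ 12 — no move.
  16: 16 XOR 22 = 6 < 16 — winning move (to 6).
  9: 9 XOR 22 = 31 ≥ 9 — no move.
That gives 1 winning move.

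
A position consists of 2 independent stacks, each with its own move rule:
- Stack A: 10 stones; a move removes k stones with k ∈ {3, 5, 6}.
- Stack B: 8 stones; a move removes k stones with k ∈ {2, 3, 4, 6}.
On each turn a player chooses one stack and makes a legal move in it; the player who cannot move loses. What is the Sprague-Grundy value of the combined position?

For stack A, compute g(0), g(1), … with moves {3, 5, 6}:
k:     0  1  2  3  4  5  6  7  8  9 10
g(k):  0  0  0  1  1  1  2  2  2  0  0
So g(10) = 0.
Build the Grundy sequence for stack B with g(k) = mex{g(k−s) : s ∈ {2, 3, 4, 6}, s ≤ k}:
g(0) = mex{} = 0
g(1) = mex{} = 0
g(2) = mex{0} = 1
g(3) = mex{0} = 1
g(4) = mex{0,1} = 2
g(5) = mex{0,1} = 2
g(6) = mex{0,1,2} = 3
g(7) = mex{0,1,2} = 3
g(8) = mex{1,2,3} = 0
So g(8) = 0.
By the Sprague-Grundy theorem, the Grundy value of a sum of independent games is the XOR of the component values.
Combined value = 0 ⊕ 0 = 0.

0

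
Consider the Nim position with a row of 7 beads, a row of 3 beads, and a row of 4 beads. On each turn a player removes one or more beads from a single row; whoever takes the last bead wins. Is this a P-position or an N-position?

P-position

Write each in binary and XOR column by column:
  111  (7)
  011  (3)
  100  (4)
  ---
  000  (0)
The nim-sum is 0, so this is a P-position: the player to move is in a losing position under optimal play.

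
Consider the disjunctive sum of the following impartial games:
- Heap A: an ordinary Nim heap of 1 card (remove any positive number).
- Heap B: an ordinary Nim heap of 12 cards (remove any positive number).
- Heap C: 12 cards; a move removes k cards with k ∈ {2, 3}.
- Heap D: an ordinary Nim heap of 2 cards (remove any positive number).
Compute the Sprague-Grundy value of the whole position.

Heap A is a plain Nim heap of size 1, so its Grundy value is 1.
Heap B is a plain Nim heap of size 12, so its Grundy value is 12.
Build the Grundy sequence for heap C with g(k) = mex{g(k−s) : s ∈ {2, 3}, s ≤ k}:
g(0) = mex{} = 0
g(1) = mex{} = 0
g(2) = mex{0} = 1
g(3) = mex{0} = 1
g(4) = mex{0,1} = 2
g(5) = mex{1} = 0
g(6) = mex{1,2} = 0
g(7) = mex{0,2} = 1
g(8) = mex{0} = 1
g(9) = mex{0,1} = 2
g(10) = mex{1} = 0
g(11) = mex{1,2} = 0
g(12) = mex{0,2} = 1
So g(12) = 1.
Heap D is a plain Nim heap of size 2, so its Grundy value is 2.
The value of a disjunctive sum is the nim-sum of the parts.
Combined value = 1 ⊕ 12 ⊕ 1 ⊕ 2 = 14.

14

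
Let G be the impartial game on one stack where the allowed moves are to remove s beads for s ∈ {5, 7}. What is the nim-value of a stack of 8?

1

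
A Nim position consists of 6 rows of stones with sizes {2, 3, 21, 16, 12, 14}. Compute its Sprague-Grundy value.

In binary:
  00010  (2)
  00011  (3)
  10101  (21)
  10000  (16)
  01100  (12)
  01110  (14)
  -----
  00110  (6)

6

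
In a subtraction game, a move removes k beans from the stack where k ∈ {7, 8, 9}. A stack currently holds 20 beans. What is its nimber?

Grundy values for subtraction set {7, 8, 9}:
k:     0  1  2  3  4  5  6  7  8  9 10 11 12 13 14 15 16 17 18 19 20
g(k):  0  0  0  0  0  0  0  1  1  1  1  1  1  1  2  2  0  0  0  0  0
So g(20) = 0.

0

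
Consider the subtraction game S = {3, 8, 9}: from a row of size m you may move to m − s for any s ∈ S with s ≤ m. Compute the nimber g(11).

3

Grundy values for subtraction set {3, 8, 9}:
g(0) = mex{} = 0
g(1) = mex{} = 0
g(2) = mex{} = 0
g(3) = mex{0} = 1
g(4) = mex{0} = 1
g(5) = mex{0} = 1
g(6) = mex{1} = 0
g(7) = mex{1} = 0
g(8) = mex{0,1} = 2
g(9) = mex{0} = 1
g(10) = mex{0} = 1
g(11) = mex{0,1,2} = 3
So g(11) = 3.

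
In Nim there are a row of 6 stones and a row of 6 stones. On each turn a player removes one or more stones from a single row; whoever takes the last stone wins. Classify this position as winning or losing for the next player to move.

Losing position

Compute the nim-sum pairwise:
6 ⊕ 6 = 0
The nim-sum is 0, so this is a P-position: the player to move is in a losing position under optimal play.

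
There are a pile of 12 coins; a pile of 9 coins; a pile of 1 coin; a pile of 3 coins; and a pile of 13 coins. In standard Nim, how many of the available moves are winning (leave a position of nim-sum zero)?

3

Bitwise XOR of the heap sizes:
  1100  (12)
  1001  (9)
  0001  (1)
  0011  (3)
  1101  (13)
  ----
  1010  (10)
The overall nim-sum is X = 10. A pile of size p has a winning move iff p XOR X < p (reduce it to p XOR X).
  12: 12 XOR 10 = 6 < 12 — winning move (to 6).
  9: 9 XOR 10 = 3 < 9 — winning move (to 3).
  1: 1 XOR 10 = 11 ≥ 1 — no move.
  3: 3 XOR 10 = 9 ≥ 3 — no move.
  13: 13 XOR 10 = 7 < 13 — winning move (to 7).
That gives 3 winning moves.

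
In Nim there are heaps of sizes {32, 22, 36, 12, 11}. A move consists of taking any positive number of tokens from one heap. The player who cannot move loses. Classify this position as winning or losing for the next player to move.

Winning position

Compute the nim-sum pairwise:
32 ^ 22 = 54
54 ^ 36 = 18
18 ^ 12 = 30
30 ^ 11 = 21
The nim-sum is 21 ≠ 0, so this is an N-position: the player to move can win.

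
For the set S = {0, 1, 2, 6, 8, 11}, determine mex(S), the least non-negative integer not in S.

The values 0, 1, 2 are all present; 3 is the first non-negative integer missing from the set.

3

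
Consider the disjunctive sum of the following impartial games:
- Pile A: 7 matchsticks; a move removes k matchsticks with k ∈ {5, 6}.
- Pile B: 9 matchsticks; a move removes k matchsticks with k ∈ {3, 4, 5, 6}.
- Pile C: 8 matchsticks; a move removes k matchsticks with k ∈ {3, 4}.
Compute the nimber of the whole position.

Grundy values for pile A (subtraction set {5, 6}):
k:     0  1  2  3  4  5  6  7
g(k):  0  0  0  0  0  1  1  1
So g(7) = 1.
Grundy values for pile B (subtraction set {3, 4, 5, 6}):
g(0) = mex{} = 0
g(1) = mex{} = 0
g(2) = mex{} = 0
g(3) = mex{0} = 1
g(4) = mex{0} = 1
g(5) = mex{0} = 1
g(6) = mex{0,1} = 2
g(7) = mex{0,1} = 2
g(8) = mex{0,1} = 2
g(9) = mex{1,2} = 0
So g(9) = 0.
Grundy values for pile C (subtraction set {3, 4}):
k:     0  1  2  3  4  5  6  7  8
g(k):  0  0  0  1  1  1  2  0  0
So g(8) = 0.
The value of a disjunctive sum is the nim-sum of the parts.
Combined value = 1 XOR 0 XOR 0 = 1.

1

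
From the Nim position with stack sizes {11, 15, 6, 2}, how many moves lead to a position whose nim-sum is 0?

0

Bitwise XOR of the heap sizes:
  1011  (11)
  1111  (15)
  0110  (6)
  0010  (2)
  ----
  0000  (0)
The nim-sum is already 0, so every move leaves a nonzero nim-sum — there are no winning moves.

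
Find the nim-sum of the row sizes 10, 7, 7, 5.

Nim-sum: 10 XOR 7 XOR 7 XOR 5 = 15.

15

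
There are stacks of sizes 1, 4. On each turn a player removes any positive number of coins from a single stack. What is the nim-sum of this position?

In binary:
  001  (1)
  100  (4)
  ---
  101  (5)

5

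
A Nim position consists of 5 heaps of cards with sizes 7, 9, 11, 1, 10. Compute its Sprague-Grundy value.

14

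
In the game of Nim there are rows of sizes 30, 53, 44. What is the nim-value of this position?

Compute the nim-sum pairwise:
30 XOR 53 = 43
43 XOR 44 = 7

7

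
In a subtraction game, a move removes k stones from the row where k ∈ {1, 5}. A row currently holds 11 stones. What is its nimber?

1

Build the Grundy sequence with g(k) = mex{g(k−s) : s ∈ {1, 5}, s ≤ k}:
g(0) = mex{} = 0
g(1) = mex{0} = 1
g(2) = mex{1} = 0
g(3) = mex{0} = 1
g(4) = mex{1} = 0
g(5) = mex{0} = 1
g(6) = mex{1} = 0
g(7) = mex{0} = 1
g(8) = mex{1} = 0
g(9) = mex{0} = 1
g(10) = mex{1} = 0
g(11) = mex{0} = 1
So g(11) = 1.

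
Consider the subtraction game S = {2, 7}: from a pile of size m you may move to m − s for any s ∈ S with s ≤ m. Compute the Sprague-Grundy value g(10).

Compute g(0), g(1), … for moves {2, 7}:
k:     0  1  2  3  4  5  6  7  8  9 10
g(k):  0  0  1  1  0  0  1  1  2  0  0
So g(10) = 0.

0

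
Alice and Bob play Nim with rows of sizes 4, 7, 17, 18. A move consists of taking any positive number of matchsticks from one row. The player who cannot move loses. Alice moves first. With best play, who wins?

Nim-sum: 4 ^ 7 ^ 17 ^ 18 = 0.
The nim-sum is 0, so this is a P-position: the player to move is in a losing position under optimal play; Alice is about to move from it and so loses — Bob wins.

Bob wins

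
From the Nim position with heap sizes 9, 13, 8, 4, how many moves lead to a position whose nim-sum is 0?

Nim-sum: 9 ^ 13 ^ 8 ^ 4 = 8.
The overall nim-sum is X = 8. A heap of size p has a winning move iff p XOR X < p (reduce it to p XOR X).
  9: 9 XOR 8 = 1 < 9 — winning move (to 1).
  13: 13 XOR 8 = 5 < 13 — winning move (to 5).
  8: 8 XOR 8 = 0 < 8 — winning move (to 0).
  4: 4 XOR 8 = 12 ≥ 4 — no move.
That gives 3 winning moves.

3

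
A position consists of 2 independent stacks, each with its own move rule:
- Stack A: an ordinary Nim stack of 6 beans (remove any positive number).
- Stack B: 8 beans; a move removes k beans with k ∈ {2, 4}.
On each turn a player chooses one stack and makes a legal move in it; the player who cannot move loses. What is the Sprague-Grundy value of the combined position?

Stack A is a plain Nim stack of size 6, so its Grundy value is 6.
Build the Grundy sequence for stack B with g(k) = mex{g(k−s) : s ∈ {2, 4}, s ≤ k}:
g(0) = mex{} = 0
g(1) = mex{} = 0
g(2) = mex{0} = 1
g(3) = mex{0} = 1
g(4) = mex{0,1} = 2
g(5) = mex{0,1} = 2
g(6) = mex{1,2} = 0
g(7) = mex{1,2} = 0
g(8) = mex{0,2} = 1
So g(8) = 1.
By the Sprague-Grundy theorem, the Grundy value of a sum of independent games is the XOR of the component values.
Combined value = 6 ⊕ 1 = 7.

7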